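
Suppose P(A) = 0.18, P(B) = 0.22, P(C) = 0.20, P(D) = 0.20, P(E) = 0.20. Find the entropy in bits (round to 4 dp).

H = −Σ pᵢ log₂ pᵢ.
−0.18·log₂(0.18) = 0.4453
−0.22·log₂(0.22) = 0.4806
−0.20·log₂(0.20) = 0.4644
−0.20·log₂(0.20) = 0.4644
−0.20·log₂(0.20) = 0.4644
Sum ≈ 2.3190 → 2.3190 bits.

2.3190 bits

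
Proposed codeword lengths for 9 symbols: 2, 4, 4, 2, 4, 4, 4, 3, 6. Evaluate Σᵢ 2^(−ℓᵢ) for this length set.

0.953125

With common denominator 2^6 = 64: Σ 2^(−ℓᵢ) = 16/64 + 4/64 + 4/64 + 16/64 + 4/64 + 4/64 + 4/64 + 8/64 + 1/64 = 61/64 = 0.953125.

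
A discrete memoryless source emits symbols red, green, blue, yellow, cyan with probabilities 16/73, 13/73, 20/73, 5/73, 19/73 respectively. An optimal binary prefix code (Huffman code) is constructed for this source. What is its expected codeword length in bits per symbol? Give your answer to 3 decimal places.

Repeatedly combine the two least-probable nodes; the expected code length is the sum of the merged weights.
merge 5/73 + 13/73 → 18/73
merge 16/73 + 18/73 → 34/73
merge 19/73 + 20/73 → 39/73
merge 34/73 + 39/73 → 1
L = 18/73 + 34/73 + 39/73 + 1 = 164/73 ≈ 2.247 bits/symbol.

2.247 bits/symbol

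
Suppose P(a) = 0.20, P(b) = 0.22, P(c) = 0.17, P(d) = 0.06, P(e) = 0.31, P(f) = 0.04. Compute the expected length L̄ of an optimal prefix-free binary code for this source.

2.37 bits/symbol

Repeatedly combine the two least-probable nodes; the expected code length is the sum of the merged weights.
merge 1/25 + 3/50 → 1/10
merge 1/10 + 17/100 → 27/100
merge 1/5 + 11/50 → 21/50
merge 27/100 + 31/100 → 29/50
merge 21/50 + 29/50 → 1
L = 1/10 + 27/100 + 21/50 + 29/50 + 1 = 237/100 = 2.37 bits/symbol.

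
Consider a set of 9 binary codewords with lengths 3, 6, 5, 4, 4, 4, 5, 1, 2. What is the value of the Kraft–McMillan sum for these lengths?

With common denominator 2^6 = 64: Σ 2^(−ℓᵢ) = 8/64 + 1/64 + 2/64 + 4/64 + 4/64 + 4/64 + 2/64 + 32/64 + 16/64 = 73/64 = 1.140625.

1.140625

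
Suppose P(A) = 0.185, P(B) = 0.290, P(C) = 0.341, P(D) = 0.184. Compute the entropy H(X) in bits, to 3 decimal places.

1.947 bits

H = −Σ pᵢ log₂ pᵢ.
−0.185·log₂(0.185) = 0.4504
−0.290·log₂(0.290) = 0.5179
−0.341·log₂(0.341) = 0.5293
−0.184·log₂(0.184) = 0.4494
Sum ≈ 1.9469 → 1.947 bits.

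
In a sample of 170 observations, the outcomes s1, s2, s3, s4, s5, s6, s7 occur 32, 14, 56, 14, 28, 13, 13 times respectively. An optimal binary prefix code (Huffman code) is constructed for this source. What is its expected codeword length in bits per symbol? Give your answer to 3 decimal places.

2.635 bits/symbol

Probabilities are the counts divided by 170.
Repeatedly combine the two least-probable nodes; the expected code length is the sum of the merged weights.
merge 13/170 + 13/170 → 13/85
merge 7/85 + 7/85 → 14/85
merge 13/85 + 14/85 → 27/85
merge 14/85 + 16/85 → 6/17
merge 27/85 + 28/85 → 11/17
merge 6/17 + 11/17 → 1
L = 13/85 + 14/85 + 27/85 + 6/17 + 11/17 + 1 = 224/85 ≈ 2.635 bits/symbol.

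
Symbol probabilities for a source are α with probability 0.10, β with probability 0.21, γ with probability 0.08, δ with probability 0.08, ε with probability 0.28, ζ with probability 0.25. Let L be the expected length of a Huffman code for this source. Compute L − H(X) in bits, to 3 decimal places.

0.018 bits

Entropy H = −Σ p log₂ p ≈ 2.4023 bits.
Huffman merges: 2/25+2/25→4/25; 1/10+4/25→13/50; 21/100+1/4→23/50; 13/50+7/25→27/50; 23/50+27/50→1. L = 121/50 ≈ 2.4200.
L − H = 2.4200 − 2.4023 = 0.018 bits.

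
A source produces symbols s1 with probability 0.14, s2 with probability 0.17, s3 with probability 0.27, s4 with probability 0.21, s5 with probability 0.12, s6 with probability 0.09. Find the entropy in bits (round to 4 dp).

H = −Σ pᵢ log₂ pᵢ.
−0.14·log₂(0.14) = 0.3971
−0.17·log₂(0.17) = 0.4346
−0.27·log₂(0.27) = 0.5100
−0.21·log₂(0.21) = 0.4728
−0.12·log₂(0.12) = 0.3671
−0.09·log₂(0.09) = 0.3127
Sum ≈ 2.4943 → 2.4943 bits.

2.4943 bits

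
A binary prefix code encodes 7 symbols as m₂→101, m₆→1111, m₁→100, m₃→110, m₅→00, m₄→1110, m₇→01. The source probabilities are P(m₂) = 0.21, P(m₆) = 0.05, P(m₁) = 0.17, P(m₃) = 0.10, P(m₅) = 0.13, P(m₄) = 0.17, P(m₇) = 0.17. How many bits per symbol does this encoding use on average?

L̄ = Σ pᵢ·ℓᵢ = 0.21·3 + 0.05·4 + 0.17·3 + 0.10·3 + 0.13·2 + 0.17·4 + 0.17·2 = 2.92 bits/symbol.

2.92 bits/symbol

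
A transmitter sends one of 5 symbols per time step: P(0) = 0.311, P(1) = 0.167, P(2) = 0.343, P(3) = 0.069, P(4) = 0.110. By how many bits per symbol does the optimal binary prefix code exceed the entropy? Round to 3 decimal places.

0.078 bits

Entropy H = −Σ p log₂ p ≈ 2.1012 bits.
Huffman merges: 69/1000+11/100→179/1000; 167/1000+179/1000→173/500; 311/1000+343/1000→327/500; 173/500+327/500→1. L = 2179/1000 ≈ 2.1790.
L − H = 2.1790 − 2.1012 = 0.078 bits.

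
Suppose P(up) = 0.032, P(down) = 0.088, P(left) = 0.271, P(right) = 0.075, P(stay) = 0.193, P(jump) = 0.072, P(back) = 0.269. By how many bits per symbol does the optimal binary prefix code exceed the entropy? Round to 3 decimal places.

Entropy H = −Σ p log₂ p ≈ 2.4991 bits.
Huffman merges: 4/125+9/125→13/125; 3/40+11/125→163/1000; 13/125+163/1000→267/1000; 193/1000+267/1000→23/50; 269/1000+271/1000→27/50; 23/50+27/50→1. L = 1267/500 ≈ 2.5340.
L − H = 2.5340 − 2.4991 = 0.035 bits.

0.035 bits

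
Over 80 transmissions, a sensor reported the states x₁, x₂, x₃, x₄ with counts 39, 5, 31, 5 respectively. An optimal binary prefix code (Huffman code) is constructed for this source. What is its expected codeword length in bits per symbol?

Probabilities are the counts divided by 80.
Repeatedly combine the two least-probable nodes; the expected code length is the sum of the merged weights.
merge 1/16 + 1/16 → 1/8
merge 1/8 + 31/80 → 41/80
merge 39/80 + 41/80 → 1
L = 1/8 + 41/80 + 1 = 131/80 = 1.6375 bits/symbol.

1.6375 bits/symbol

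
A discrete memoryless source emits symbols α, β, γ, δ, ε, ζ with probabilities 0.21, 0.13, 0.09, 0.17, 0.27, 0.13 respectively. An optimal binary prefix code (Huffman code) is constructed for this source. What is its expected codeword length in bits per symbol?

2.52 bits/symbol

Repeatedly combine the two least-probable nodes; the expected code length is the sum of the merged weights.
merge 9/100 + 13/100 → 11/50
merge 13/100 + 17/100 → 3/10
merge 21/100 + 11/50 → 43/100
merge 27/100 + 3/10 → 57/100
merge 43/100 + 57/100 → 1
L = 11/50 + 3/10 + 43/100 + 57/100 + 1 = 63/25 = 2.52 bits/symbol.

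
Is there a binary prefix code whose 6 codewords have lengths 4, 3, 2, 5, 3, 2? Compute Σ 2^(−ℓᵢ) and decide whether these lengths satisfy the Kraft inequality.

With common denominator 2^5 = 32: Σ 2^(−ℓᵢ) = 2/32 + 4/32 + 8/32 + 1/32 + 4/32 + 8/32 = 27/32 = 0.84375.
Kraft's inequality requires Σ ≤ 1; here Σ = 0.84375 ≤ 1, so such a prefix code exists.

0.84375; yes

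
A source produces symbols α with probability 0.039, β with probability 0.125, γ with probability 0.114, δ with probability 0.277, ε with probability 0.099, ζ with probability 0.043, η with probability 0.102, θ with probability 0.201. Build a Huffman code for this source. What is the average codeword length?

Repeatedly combine the two least-probable nodes; the expected code length is the sum of the merged weights.
merge 39/1000 + 43/1000 → 41/500
merge 41/500 + 99/1000 → 181/1000
merge 51/500 + 57/500 → 27/125
merge 1/8 + 181/1000 → 153/500
merge 201/1000 + 27/125 → 417/1000
merge 277/1000 + 153/500 → 583/1000
merge 417/1000 + 583/1000 → 1
L = 41/500 + 181/1000 + 27/125 + 153/500 + 417/1000 + 583/1000 + 1 = 557/200 = 2.785 bits/symbol.

2.785 bits/symbol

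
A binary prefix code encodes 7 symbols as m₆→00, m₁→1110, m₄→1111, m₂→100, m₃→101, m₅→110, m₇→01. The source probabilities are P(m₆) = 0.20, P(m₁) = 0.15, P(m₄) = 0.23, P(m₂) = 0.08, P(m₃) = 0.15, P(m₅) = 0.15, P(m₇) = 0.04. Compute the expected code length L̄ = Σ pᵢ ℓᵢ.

3.14 bits/symbol

L̄ = Σ pᵢ·ℓᵢ = 0.20·2 + 0.15·4 + 0.23·4 + 0.08·3 + 0.15·3 + 0.15·3 + 0.04·2 = 3.14 bits/symbol.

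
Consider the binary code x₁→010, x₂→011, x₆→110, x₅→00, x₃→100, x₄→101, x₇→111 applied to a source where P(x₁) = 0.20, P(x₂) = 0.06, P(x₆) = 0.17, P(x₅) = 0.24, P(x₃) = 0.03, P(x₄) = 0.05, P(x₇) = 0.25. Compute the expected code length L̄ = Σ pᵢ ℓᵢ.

L̄ = Σ pᵢ·ℓᵢ = 0.20·3 + 0.06·3 + 0.17·3 + 0.24·2 + 0.03·3 + 0.05·3 + 0.25·3 = 2.76 bits/symbol.

2.76 bits/symbol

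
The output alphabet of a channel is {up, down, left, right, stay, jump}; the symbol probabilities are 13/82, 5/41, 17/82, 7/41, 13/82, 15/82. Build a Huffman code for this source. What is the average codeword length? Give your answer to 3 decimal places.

Repeatedly combine the two least-probable nodes; the expected code length is the sum of the merged weights.
merge 5/41 + 13/82 → 23/82
merge 13/82 + 7/41 → 27/82
merge 15/82 + 17/82 → 16/41
merge 23/82 + 27/82 → 25/41
merge 16/41 + 25/41 → 1
L = 23/82 + 27/82 + 16/41 + 25/41 + 1 = 107/41 ≈ 2.610 bits/symbol.

2.610 bits/symbol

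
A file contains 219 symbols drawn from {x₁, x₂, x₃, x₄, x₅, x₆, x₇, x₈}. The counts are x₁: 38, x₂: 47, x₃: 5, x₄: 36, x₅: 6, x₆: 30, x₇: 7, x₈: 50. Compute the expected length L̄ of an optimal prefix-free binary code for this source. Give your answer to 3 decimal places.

Probabilities are the counts divided by 219.
Repeatedly combine the two least-probable nodes; the expected code length is the sum of the merged weights.
merge 5/219 + 2/73 → 11/219
merge 7/219 + 11/219 → 6/73
merge 6/73 + 10/73 → 16/73
merge 12/73 + 38/219 → 74/219
merge 47/219 + 16/73 → 95/219
merge 50/219 + 74/219 → 124/219
merge 95/219 + 124/219 → 1
L = 11/219 + 6/73 + 16/73 + 74/219 + 95/219 + 124/219 + 1 = 589/219 ≈ 2.689 bits/symbol.

2.689 bits/symbol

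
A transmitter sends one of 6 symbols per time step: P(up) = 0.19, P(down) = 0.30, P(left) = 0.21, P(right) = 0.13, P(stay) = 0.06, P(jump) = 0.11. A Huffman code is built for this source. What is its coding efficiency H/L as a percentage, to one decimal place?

98.2%

Entropy H = −Σ p log₂ p ≈ 2.4256 bits.
Huffman merges: 3/50+11/100→17/100; 13/100+17/100→3/10; 19/100+21/100→2/5; 3/10+3/10→3/5; 2/5+3/5→1. L = 247/100 ≈ 2.4700.
Efficiency = H/L = 2.4256/2.4700 = 98.2%.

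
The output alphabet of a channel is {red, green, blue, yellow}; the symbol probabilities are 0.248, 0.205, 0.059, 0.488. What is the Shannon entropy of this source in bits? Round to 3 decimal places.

1.714 bits

H = −Σ pᵢ log₂ pᵢ.
−0.248·log₂(0.248) = 0.4989
−0.205·log₂(0.205) = 0.4687
−0.059·log₂(0.059) = 0.2409
−0.488·log₂(0.488) = 0.5051
Sum ≈ 1.7136 → 1.714 bits.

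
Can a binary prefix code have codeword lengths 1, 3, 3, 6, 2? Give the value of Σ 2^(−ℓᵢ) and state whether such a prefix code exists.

With common denominator 2^6 = 64: Σ 2^(−ℓᵢ) = 32/64 + 8/64 + 8/64 + 1/64 + 16/64 = 65/64 = 1.015625.
Kraft's inequality requires Σ ≤ 1; here Σ = 1.015625 > 1, so no such prefix code exists.

1.015625; no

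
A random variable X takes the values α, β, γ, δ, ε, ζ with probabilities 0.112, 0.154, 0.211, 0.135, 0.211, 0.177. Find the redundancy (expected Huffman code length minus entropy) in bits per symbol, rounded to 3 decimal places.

0.029 bits

Entropy H = −Σ p log₂ p ≈ 2.5488 bits.
Huffman merges: 14/125+27/200→247/1000; 77/500+177/1000→331/1000; 211/1000+211/1000→211/500; 247/1000+331/1000→289/500; 211/500+289/500→1. L = 1289/500 ≈ 2.5780.
L − H = 2.5780 − 2.5488 = 0.029 bits.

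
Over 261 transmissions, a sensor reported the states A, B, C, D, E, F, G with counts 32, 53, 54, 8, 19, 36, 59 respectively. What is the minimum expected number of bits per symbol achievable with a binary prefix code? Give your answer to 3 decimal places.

2.670 bits/symbol

Probabilities are the counts divided by 261.
Repeatedly combine the two least-probable nodes; the expected code length is the sum of the merged weights.
merge 8/261 + 19/261 → 3/29
merge 3/29 + 32/261 → 59/261
merge 4/29 + 53/261 → 89/261
merge 6/29 + 59/261 → 113/261
merge 59/261 + 89/261 → 148/261
merge 113/261 + 148/261 → 1
L = 3/29 + 59/261 + 89/261 + 113/261 + 148/261 + 1 = 697/261 ≈ 2.670 bits/symbol.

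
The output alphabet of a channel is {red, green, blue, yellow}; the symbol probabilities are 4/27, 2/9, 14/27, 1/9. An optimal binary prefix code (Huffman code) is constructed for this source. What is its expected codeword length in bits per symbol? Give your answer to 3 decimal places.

1.741 bits/symbol

Repeatedly combine the two least-probable nodes; the expected code length is the sum of the merged weights.
merge 1/9 + 4/27 → 7/27
merge 2/9 + 7/27 → 13/27
merge 13/27 + 14/27 → 1
L = 7/27 + 13/27 + 1 = 47/27 ≈ 1.741 bits/symbol.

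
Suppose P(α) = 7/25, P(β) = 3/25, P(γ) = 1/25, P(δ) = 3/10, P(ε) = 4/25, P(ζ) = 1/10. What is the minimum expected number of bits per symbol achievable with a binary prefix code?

2.4 bits/symbol

Repeatedly combine the two least-probable nodes; the expected code length is the sum of the merged weights.
merge 1/25 + 1/10 → 7/50
merge 3/25 + 7/50 → 13/50
merge 4/25 + 13/50 → 21/50
merge 7/25 + 3/10 → 29/50
merge 21/50 + 29/50 → 1
L = 7/50 + 13/50 + 21/50 + 29/50 + 1 = 12/5 = 2.4 bits/symbol.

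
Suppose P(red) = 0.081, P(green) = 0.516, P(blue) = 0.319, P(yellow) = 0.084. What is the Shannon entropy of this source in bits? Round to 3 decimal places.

1.612 bits

H = −Σ pᵢ log₂ pᵢ.
−0.081·log₂(0.081) = 0.2937
−0.516·log₂(0.516) = 0.4926
−0.319·log₂(0.319) = 0.5258
−0.084·log₂(0.084) = 0.3002
Sum ≈ 1.6123 → 1.612 bits.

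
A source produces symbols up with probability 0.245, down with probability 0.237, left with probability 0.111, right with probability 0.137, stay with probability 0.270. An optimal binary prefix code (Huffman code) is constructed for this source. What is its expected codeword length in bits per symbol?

2.248 bits/symbol

Repeatedly combine the two least-probable nodes; the expected code length is the sum of the merged weights.
merge 111/1000 + 137/1000 → 31/125
merge 237/1000 + 49/200 → 241/500
merge 31/125 + 27/100 → 259/500
merge 241/500 + 259/500 → 1
L = 31/125 + 241/500 + 259/500 + 1 = 281/125 = 2.248 bits/symbol.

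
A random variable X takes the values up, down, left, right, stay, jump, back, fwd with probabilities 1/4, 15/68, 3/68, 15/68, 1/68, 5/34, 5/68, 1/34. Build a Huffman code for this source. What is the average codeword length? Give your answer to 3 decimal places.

2.603 bits/symbol

Repeatedly combine the two least-probable nodes; the expected code length is the sum of the merged weights.
merge 1/68 + 1/34 → 3/68
merge 3/68 + 3/68 → 3/34
merge 5/68 + 3/34 → 11/68
merge 5/34 + 11/68 → 21/68
merge 15/68 + 15/68 → 15/34
merge 1/4 + 21/68 → 19/34
merge 15/34 + 19/34 → 1
L = 3/68 + 3/34 + 11/68 + 21/68 + 15/34 + 19/34 + 1 = 177/68 ≈ 2.603 bits/symbol.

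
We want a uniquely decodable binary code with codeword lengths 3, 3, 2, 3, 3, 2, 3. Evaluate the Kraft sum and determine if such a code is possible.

With common denominator 2^3 = 8: Σ 2^(−ℓᵢ) = 1/8 + 1/8 + 2/8 + 1/8 + 1/8 + 2/8 + 1/8 = 9/8 = 1.125.
Kraft's inequality requires Σ ≤ 1; here Σ = 1.125 > 1, so no such prefix code exists.

1.125; no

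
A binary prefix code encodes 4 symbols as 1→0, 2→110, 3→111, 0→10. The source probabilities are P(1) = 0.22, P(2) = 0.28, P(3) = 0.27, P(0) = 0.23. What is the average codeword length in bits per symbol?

2.33 bits/symbol

L̄ = Σ pᵢ·ℓᵢ = 0.22·1 + 0.28·3 + 0.27·3 + 0.23·2 = 2.33 bits/symbol.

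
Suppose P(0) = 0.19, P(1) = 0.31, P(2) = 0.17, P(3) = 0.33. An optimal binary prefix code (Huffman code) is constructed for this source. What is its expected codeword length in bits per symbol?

2 bits/symbol

Repeatedly combine the two least-probable nodes; the expected code length is the sum of the merged weights.
merge 17/100 + 19/100 → 9/25
merge 31/100 + 33/100 → 16/25
merge 9/25 + 16/25 → 1
L = 9/25 + 16/25 + 1 = 2 bits/symbol.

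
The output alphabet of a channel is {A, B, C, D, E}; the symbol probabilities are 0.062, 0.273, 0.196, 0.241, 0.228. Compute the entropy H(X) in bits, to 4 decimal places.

2.2019 bits

H = −Σ pᵢ log₂ pᵢ.
−0.062·log₂(0.062) = 0.2487
−0.273·log₂(0.273) = 0.5113
−0.196·log₂(0.196) = 0.4608
−0.241·log₂(0.241) = 0.4947
−0.228·log₂(0.228) = 0.4863
Sum ≈ 2.2019 → 2.2019 bits.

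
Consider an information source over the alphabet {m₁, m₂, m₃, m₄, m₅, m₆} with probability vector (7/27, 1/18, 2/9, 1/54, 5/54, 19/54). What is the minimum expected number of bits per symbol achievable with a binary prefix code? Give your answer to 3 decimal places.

2.241 bits/symbol

Repeatedly combine the two least-probable nodes; the expected code length is the sum of the merged weights.
merge 1/54 + 1/18 → 2/27
merge 2/27 + 5/54 → 1/6
merge 1/6 + 2/9 → 7/18
merge 7/27 + 19/54 → 11/18
merge 7/18 + 11/18 → 1
L = 2/27 + 1/6 + 7/18 + 11/18 + 1 = 121/54 ≈ 2.241 bits/symbol.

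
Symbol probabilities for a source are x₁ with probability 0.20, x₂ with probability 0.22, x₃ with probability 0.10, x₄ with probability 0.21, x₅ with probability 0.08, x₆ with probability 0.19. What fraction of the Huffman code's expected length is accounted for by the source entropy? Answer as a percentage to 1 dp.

97.9%

Entropy H = −Σ p log₂ p ≈ 2.4967 bits.
Huffman merges: 2/25+1/10→9/50; 9/50+19/100→37/100; 1/5+21/100→41/100; 11/50+37/100→59/100; 41/100+59/100→1. L = 51/20 ≈ 2.5500.
Efficiency = H/L = 2.4967/2.5500 = 97.9%.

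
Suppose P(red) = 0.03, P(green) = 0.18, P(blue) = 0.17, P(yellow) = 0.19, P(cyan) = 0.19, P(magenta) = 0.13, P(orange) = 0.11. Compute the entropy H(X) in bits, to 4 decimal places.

2.6750 bits

H = −Σ pᵢ log₂ pᵢ.
−0.03·log₂(0.03) = 0.1518
−0.18·log₂(0.18) = 0.4453
−0.17·log₂(0.17) = 0.4346
−0.19·log₂(0.19) = 0.4552
−0.19·log₂(0.19) = 0.4552
−0.13·log₂(0.13) = 0.3826
−0.11·log₂(0.11) = 0.3503
Sum ≈ 2.6750 → 2.6750 bits.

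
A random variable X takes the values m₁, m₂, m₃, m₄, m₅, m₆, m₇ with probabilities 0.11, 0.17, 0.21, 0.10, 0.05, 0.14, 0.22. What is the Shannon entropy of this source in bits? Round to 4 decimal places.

H = −Σ pᵢ log₂ pᵢ.
−0.11·log₂(0.11) = 0.3503
−0.17·log₂(0.17) = 0.4346
−0.21·log₂(0.21) = 0.4728
−0.10·log₂(0.10) = 0.3322
−0.05·log₂(0.05) = 0.2161
−0.14·log₂(0.14) = 0.3971
−0.22·log₂(0.22) = 0.4806
Sum ≈ 2.6837 → 2.6837 bits.

2.6837 bits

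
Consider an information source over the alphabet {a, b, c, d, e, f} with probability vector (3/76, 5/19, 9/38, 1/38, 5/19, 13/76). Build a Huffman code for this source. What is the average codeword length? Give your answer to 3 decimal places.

2.303 bits/symbol

Repeatedly combine the two least-probable nodes; the expected code length is the sum of the merged weights.
merge 1/38 + 3/76 → 5/76
merge 5/76 + 13/76 → 9/38
merge 9/38 + 9/38 → 9/19
merge 5/19 + 5/19 → 10/19
merge 9/19 + 10/19 → 1
L = 5/76 + 9/38 + 9/19 + 10/19 + 1 = 175/76 ≈ 2.303 bits/symbol.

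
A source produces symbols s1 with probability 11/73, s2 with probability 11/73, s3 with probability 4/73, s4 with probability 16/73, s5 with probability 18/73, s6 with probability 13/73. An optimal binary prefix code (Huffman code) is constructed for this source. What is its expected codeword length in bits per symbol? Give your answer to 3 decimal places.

Repeatedly combine the two least-probable nodes; the expected code length is the sum of the merged weights.
merge 4/73 + 11/73 → 15/73
merge 11/73 + 13/73 → 24/73
merge 15/73 + 16/73 → 31/73
merge 18/73 + 24/73 → 42/73
merge 31/73 + 42/73 → 1
L = 15/73 + 24/73 + 31/73 + 42/73 + 1 = 185/73 ≈ 2.534 bits/symbol.

2.534 bits/symbol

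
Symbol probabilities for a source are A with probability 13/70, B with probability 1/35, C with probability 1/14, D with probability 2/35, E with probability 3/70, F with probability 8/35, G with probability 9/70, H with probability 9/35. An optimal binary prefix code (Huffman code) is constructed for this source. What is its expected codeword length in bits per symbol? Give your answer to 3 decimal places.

Repeatedly combine the two least-probable nodes; the expected code length is the sum of the merged weights.
merge 1/35 + 3/70 → 1/14
merge 2/35 + 1/14 → 9/70
merge 1/14 + 9/70 → 1/5
merge 9/70 + 13/70 → 11/35
merge 1/5 + 8/35 → 3/7
merge 9/35 + 11/35 → 4/7
merge 3/7 + 4/7 → 1
L = 1/14 + 9/70 + 1/5 + 11/35 + 3/7 + 4/7 + 1 = 19/7 ≈ 2.714 bits/symbol.

2.714 bits/symbol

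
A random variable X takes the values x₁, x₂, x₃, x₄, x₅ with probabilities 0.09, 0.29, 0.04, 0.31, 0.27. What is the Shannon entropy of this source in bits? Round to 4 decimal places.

2.0501 bits

H = −Σ pᵢ log₂ pᵢ.
−0.09·log₂(0.09) = 0.3127
−0.29·log₂(0.29) = 0.5179
−0.04·log₂(0.04) = 0.1858
−0.31·log₂(0.31) = 0.5238
−0.27·log₂(0.27) = 0.5100
Sum ≈ 2.0501 → 2.0501 bits.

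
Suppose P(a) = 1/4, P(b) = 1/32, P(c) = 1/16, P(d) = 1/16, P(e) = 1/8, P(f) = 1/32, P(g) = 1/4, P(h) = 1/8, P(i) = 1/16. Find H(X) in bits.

Each probability is a power of 1/2, so log₂(1/p) is an integer.
H = Σ p·log₂(1/p) = 1/4·2 + 1/32·5 + 1/16·4 + 1/16·4 + 1/8·3 + 1/32·5 + 1/4·2 + 1/8·3 + 1/16·4 = 2.8125 bits.

2.8125 bits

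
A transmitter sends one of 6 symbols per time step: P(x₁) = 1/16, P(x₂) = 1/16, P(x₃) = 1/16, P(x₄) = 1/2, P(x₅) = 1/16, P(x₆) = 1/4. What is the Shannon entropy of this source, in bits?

Each probability is a power of 1/2, so log₂(1/p) is an integer.
H = Σ p·log₂(1/p) = 1/16·4 + 1/16·4 + 1/16·4 + 1/2·1 + 1/16·4 + 1/4·2 = 2 bits.

2 bits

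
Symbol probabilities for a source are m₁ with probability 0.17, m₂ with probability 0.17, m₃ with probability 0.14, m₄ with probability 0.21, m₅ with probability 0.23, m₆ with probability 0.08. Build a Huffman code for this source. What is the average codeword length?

Repeatedly combine the two least-probable nodes; the expected code length is the sum of the merged weights.
merge 2/25 + 7/50 → 11/50
merge 17/100 + 17/100 → 17/50
merge 21/100 + 11/50 → 43/100
merge 23/100 + 17/50 → 57/100
merge 43/100 + 57/100 → 1
L = 11/50 + 17/50 + 43/100 + 57/100 + 1 = 64/25 = 2.56 bits/symbol.

2.56 bits/symbol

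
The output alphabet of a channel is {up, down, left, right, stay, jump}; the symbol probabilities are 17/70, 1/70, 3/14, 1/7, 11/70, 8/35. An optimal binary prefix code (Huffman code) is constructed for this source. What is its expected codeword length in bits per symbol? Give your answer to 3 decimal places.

2.471 bits/symbol

Repeatedly combine the two least-probable nodes; the expected code length is the sum of the merged weights.
merge 1/70 + 1/7 → 11/70
merge 11/70 + 11/70 → 11/35
merge 3/14 + 8/35 → 31/70
merge 17/70 + 11/35 → 39/70
merge 31/70 + 39/70 → 1
L = 11/70 + 11/35 + 31/70 + 39/70 + 1 = 173/70 ≈ 2.471 bits/symbol.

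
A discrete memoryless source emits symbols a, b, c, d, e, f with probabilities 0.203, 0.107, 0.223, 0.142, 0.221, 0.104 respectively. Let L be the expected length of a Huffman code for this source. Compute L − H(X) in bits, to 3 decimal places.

Entropy H = −Σ p log₂ p ≈ 2.5155 bits.
Huffman merges: 13/125+107/1000→211/1000; 71/500+203/1000→69/200; 211/1000+221/1000→54/125; 223/1000+69/200→71/125; 54/125+71/125→1. L = 639/250 ≈ 2.5560.
L − H = 2.5560 − 2.5155 = 0.040 bits.

0.040 bits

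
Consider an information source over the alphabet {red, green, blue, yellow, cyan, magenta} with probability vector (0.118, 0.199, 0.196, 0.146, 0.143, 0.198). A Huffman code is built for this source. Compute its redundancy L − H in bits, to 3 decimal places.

Entropy H = −Σ p log₂ p ≈ 2.5573 bits.
Huffman merges: 59/500+143/1000→261/1000; 73/500+49/250→171/500; 99/500+199/1000→397/1000; 261/1000+171/500→603/1000; 397/1000+603/1000→1. L = 2603/1000 ≈ 2.6030.
L − H = 2.6030 − 2.5573 = 0.046 bits.

0.046 bits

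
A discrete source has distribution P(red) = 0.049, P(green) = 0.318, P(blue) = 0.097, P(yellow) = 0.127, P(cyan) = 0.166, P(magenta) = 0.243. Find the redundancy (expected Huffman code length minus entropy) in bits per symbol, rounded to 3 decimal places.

0.050 bits

Entropy H = −Σ p log₂ p ≈ 2.3694 bits.
Huffman merges: 49/1000+97/1000→73/500; 127/1000+73/500→273/1000; 83/500+243/1000→409/1000; 273/1000+159/500→591/1000; 409/1000+591/1000→1. L = 2419/1000 ≈ 2.4190.
L − H = 2.4190 − 2.3694 = 0.050 bits.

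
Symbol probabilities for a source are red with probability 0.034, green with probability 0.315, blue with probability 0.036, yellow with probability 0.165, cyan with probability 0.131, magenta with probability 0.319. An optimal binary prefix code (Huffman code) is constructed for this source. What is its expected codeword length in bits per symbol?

2.271 bits/symbol

Repeatedly combine the two least-probable nodes; the expected code length is the sum of the merged weights.
merge 17/500 + 9/250 → 7/100
merge 7/100 + 131/1000 → 201/1000
merge 33/200 + 201/1000 → 183/500
merge 63/200 + 319/1000 → 317/500
merge 183/500 + 317/500 → 1
L = 7/100 + 201/1000 + 183/500 + 317/500 + 1 = 2271/1000 = 2.271 bits/symbol.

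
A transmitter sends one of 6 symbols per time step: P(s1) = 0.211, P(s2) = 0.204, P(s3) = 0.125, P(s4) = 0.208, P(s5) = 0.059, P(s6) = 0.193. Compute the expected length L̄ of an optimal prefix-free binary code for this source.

2.561 bits/symbol

Repeatedly combine the two least-probable nodes; the expected code length is the sum of the merged weights.
merge 59/1000 + 1/8 → 23/125
merge 23/125 + 193/1000 → 377/1000
merge 51/250 + 26/125 → 103/250
merge 211/1000 + 377/1000 → 147/250
merge 103/250 + 147/250 → 1
L = 23/125 + 377/1000 + 103/250 + 147/250 + 1 = 2561/1000 = 2.561 bits/symbol.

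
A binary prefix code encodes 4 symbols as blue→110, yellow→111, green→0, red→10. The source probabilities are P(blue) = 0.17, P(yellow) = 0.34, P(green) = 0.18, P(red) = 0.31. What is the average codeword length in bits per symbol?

L̄ = Σ pᵢ·ℓᵢ = 0.17·3 + 0.34·3 + 0.18·1 + 0.31·2 = 2.33 bits/symbol.

2.33 bits/symbol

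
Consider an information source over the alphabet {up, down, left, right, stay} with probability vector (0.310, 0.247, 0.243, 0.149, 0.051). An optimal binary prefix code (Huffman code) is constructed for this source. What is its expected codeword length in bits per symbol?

2.2 bits/symbol

Repeatedly combine the two least-probable nodes; the expected code length is the sum of the merged weights.
merge 51/1000 + 149/1000 → 1/5
merge 1/5 + 243/1000 → 443/1000
merge 247/1000 + 31/100 → 557/1000
merge 443/1000 + 557/1000 → 1
L = 1/5 + 443/1000 + 557/1000 + 1 = 11/5 = 2.2 bits/symbol.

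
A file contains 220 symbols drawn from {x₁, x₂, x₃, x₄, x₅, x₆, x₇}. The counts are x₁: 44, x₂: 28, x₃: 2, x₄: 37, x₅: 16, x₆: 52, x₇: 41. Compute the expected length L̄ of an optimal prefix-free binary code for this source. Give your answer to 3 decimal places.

2.645 bits/symbol

Probabilities are the counts divided by 220.
Repeatedly combine the two least-probable nodes; the expected code length is the sum of the merged weights.
merge 1/110 + 4/55 → 9/110
merge 9/110 + 7/55 → 23/110
merge 37/220 + 41/220 → 39/110
merge 1/5 + 23/110 → 9/22
merge 13/55 + 39/110 → 13/22
merge 9/22 + 13/22 → 1
L = 9/110 + 23/110 + 39/110 + 9/22 + 13/22 + 1 = 291/110 ≈ 2.645 bits/symbol.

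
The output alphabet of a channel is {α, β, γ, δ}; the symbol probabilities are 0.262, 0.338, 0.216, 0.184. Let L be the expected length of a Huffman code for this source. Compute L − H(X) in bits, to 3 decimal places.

0.038 bits

Entropy H = −Σ p log₂ p ≈ 1.9621 bits.
Huffman merges: 23/125+27/125→2/5; 131/500+169/500→3/5; 2/5+3/5→1. L = 2 ≈ 2.0000.
L − H = 2.0000 − 1.9621 = 0.038 bits.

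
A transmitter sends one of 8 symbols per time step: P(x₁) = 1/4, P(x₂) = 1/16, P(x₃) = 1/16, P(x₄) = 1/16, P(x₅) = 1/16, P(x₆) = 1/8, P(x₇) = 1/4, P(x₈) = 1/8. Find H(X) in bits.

2.75 bits

Each probability is a power of 1/2, so log₂(1/p) is an integer.
H = Σ p·log₂(1/p) = 1/4·2 + 1/16·4 + 1/16·4 + 1/16·4 + 1/16·4 + 1/8·3 + 1/4·2 + 1/8·3 = 2.75 bits.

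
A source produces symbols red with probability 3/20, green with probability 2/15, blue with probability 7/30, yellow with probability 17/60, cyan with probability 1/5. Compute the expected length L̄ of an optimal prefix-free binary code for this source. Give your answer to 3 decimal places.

2.283 bits/symbol

Repeatedly combine the two least-probable nodes; the expected code length is the sum of the merged weights.
merge 2/15 + 3/20 → 17/60
merge 1/5 + 7/30 → 13/30
merge 17/60 + 17/60 → 17/30
merge 13/30 + 17/30 → 1
L = 17/60 + 13/30 + 17/30 + 1 = 137/60 ≈ 2.283 bits/symbol.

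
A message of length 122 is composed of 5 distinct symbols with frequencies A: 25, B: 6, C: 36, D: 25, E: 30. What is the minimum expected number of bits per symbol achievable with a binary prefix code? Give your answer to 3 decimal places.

Probabilities are the counts divided by 122.
Repeatedly combine the two least-probable nodes; the expected code length is the sum of the merged weights.
merge 3/61 + 25/122 → 31/122
merge 25/122 + 15/61 → 55/122
merge 31/122 + 18/61 → 67/122
merge 55/122 + 67/122 → 1
L = 31/122 + 55/122 + 67/122 + 1 = 275/122 ≈ 2.254 bits/symbol.

2.254 bits/symbol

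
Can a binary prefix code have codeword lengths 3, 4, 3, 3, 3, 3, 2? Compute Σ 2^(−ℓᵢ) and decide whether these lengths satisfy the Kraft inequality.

With common denominator 2^4 = 16: Σ 2^(−ℓᵢ) = 2/16 + 1/16 + 2/16 + 2/16 + 2/16 + 2/16 + 4/16 = 15/16 = 0.9375.
Kraft's inequality requires Σ ≤ 1; here Σ = 0.9375 ≤ 1, so such a prefix code exists.

0.9375; yes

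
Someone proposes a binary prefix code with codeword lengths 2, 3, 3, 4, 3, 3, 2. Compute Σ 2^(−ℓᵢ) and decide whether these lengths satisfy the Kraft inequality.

With common denominator 2^4 = 16: Σ 2^(−ℓᵢ) = 4/16 + 2/16 + 2/16 + 1/16 + 2/16 + 2/16 + 4/16 = 17/16 = 1.0625.
Kraft's inequality requires Σ ≤ 1; here Σ = 1.0625 > 1, so no such prefix code exists.

1.0625; no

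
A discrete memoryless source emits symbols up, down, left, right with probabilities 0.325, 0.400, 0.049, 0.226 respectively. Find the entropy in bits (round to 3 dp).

H = −Σ pᵢ log₂ pᵢ.
−0.325·log₂(0.325) = 0.5270
−0.400·log₂(0.400) = 0.5288
−0.049·log₂(0.049) = 0.2132
−0.226·log₂(0.226) = 0.4849
Sum ≈ 1.7539 → 1.754 bits.

1.754 bits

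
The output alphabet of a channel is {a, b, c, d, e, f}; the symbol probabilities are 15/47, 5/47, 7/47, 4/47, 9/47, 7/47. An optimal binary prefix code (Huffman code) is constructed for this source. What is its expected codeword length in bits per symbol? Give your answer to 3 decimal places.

2.489 bits/symbol

Repeatedly combine the two least-probable nodes; the expected code length is the sum of the merged weights.
merge 4/47 + 5/47 → 9/47
merge 7/47 + 7/47 → 14/47
merge 9/47 + 9/47 → 18/47
merge 14/47 + 15/47 → 29/47
merge 18/47 + 29/47 → 1
L = 9/47 + 14/47 + 18/47 + 29/47 + 1 = 117/47 ≈ 2.489 bits/symbol.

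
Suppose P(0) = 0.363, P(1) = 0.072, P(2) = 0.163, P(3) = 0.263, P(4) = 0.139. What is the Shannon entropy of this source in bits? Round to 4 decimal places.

H = −Σ pᵢ log₂ pᵢ.
−0.363·log₂(0.363) = 0.5307
−0.072·log₂(0.072) = 0.2733
−0.163·log₂(0.163) = 0.4266
−0.263·log₂(0.263) = 0.5068
−0.139·log₂(0.139) = 0.3957
Sum ≈ 2.1330 → 2.1330 bits.

2.1330 bits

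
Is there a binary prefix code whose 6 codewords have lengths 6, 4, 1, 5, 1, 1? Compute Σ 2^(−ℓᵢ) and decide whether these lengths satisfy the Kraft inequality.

1.609375; no

With common denominator 2^6 = 64: Σ 2^(−ℓᵢ) = 1/64 + 4/64 + 32/64 + 2/64 + 32/64 + 32/64 = 103/64 = 1.609375.
Kraft's inequality requires Σ ≤ 1; here Σ = 1.609375 > 1, so no such prefix code exists.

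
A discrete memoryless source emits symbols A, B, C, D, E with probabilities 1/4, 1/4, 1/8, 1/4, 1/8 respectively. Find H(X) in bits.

Each probability is a power of 1/2, so log₂(1/p) is an integer.
H = Σ p·log₂(1/p) = 1/4·2 + 1/4·2 + 1/8·3 + 1/4·2 + 1/8·3 = 2.25 bits.

2.25 bits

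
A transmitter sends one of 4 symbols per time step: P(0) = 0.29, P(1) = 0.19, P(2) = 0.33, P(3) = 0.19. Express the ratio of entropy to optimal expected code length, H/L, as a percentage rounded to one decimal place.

97.8%

Entropy H = −Σ p log₂ p ≈ 1.9562 bits.
Huffman merges: 19/100+19/100→19/50; 29/100+33/100→31/50; 19/50+31/50→1. L = 2 ≈ 2.0000.
Efficiency = H/L = 1.9562/2.0000 = 97.8%.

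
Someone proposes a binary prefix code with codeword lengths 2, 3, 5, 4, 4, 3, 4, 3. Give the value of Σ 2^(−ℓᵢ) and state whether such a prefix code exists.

With common denominator 2^5 = 32: Σ 2^(−ℓᵢ) = 8/32 + 4/32 + 1/32 + 2/32 + 2/32 + 4/32 + 2/32 + 4/32 = 27/32 = 0.84375.
Kraft's inequality requires Σ ≤ 1; here Σ = 0.84375 ≤ 1, so such a prefix code exists.

0.84375; yes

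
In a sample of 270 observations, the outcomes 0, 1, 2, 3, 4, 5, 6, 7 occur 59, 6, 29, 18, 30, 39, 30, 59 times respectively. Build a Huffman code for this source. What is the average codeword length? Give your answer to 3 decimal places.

Probabilities are the counts divided by 270.
Repeatedly combine the two least-probable nodes; the expected code length is the sum of the merged weights.
merge 1/45 + 1/15 → 4/45
merge 4/45 + 29/270 → 53/270
merge 1/9 + 1/9 → 2/9
merge 13/90 + 53/270 → 46/135
merge 59/270 + 59/270 → 59/135
merge 2/9 + 46/135 → 76/135
merge 59/135 + 76/135 → 1
L = 4/45 + 53/270 + 2/9 + 46/135 + 59/135 + 76/135 + 1 = 769/270 ≈ 2.848 bits/symbol.

2.848 bits/symbol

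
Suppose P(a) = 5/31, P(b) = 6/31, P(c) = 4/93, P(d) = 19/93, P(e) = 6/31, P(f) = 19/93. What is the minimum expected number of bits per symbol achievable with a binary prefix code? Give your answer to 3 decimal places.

2.591 bits/symbol

Repeatedly combine the two least-probable nodes; the expected code length is the sum of the merged weights.
merge 4/93 + 5/31 → 19/93
merge 6/31 + 6/31 → 12/31
merge 19/93 + 19/93 → 38/93
merge 19/93 + 12/31 → 55/93
merge 38/93 + 55/93 → 1
L = 19/93 + 12/31 + 38/93 + 55/93 + 1 = 241/93 ≈ 2.591 bits/symbol.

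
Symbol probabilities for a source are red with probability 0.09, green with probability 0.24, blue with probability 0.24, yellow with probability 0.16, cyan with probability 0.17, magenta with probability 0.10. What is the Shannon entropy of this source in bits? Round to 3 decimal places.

2.491 bits

H = −Σ pᵢ log₂ pᵢ.
−0.09·log₂(0.09) = 0.3127
−0.24·log₂(0.24) = 0.4941
−0.24·log₂(0.24) = 0.4941
−0.16·log₂(0.16) = 0.4230
−0.17·log₂(0.17) = 0.4346
−0.10·log₂(0.10) = 0.3322
Sum ≈ 2.4907 → 2.491 bits.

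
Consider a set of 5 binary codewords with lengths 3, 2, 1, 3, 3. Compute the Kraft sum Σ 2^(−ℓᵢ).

With common denominator 2^3 = 8: Σ 2^(−ℓᵢ) = 1/8 + 2/8 + 4/8 + 1/8 + 1/8 = 9/8 = 1.125.

1.125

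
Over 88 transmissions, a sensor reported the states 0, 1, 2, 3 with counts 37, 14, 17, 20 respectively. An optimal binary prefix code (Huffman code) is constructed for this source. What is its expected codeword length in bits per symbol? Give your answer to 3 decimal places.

Probabilities are the counts divided by 88.
Repeatedly combine the two least-probable nodes; the expected code length is the sum of the merged weights.
merge 7/44 + 17/88 → 31/88
merge 5/22 + 31/88 → 51/88
merge 37/88 + 51/88 → 1
L = 31/88 + 51/88 + 1 = 85/44 ≈ 1.932 bits/symbol.

1.932 bits/symbol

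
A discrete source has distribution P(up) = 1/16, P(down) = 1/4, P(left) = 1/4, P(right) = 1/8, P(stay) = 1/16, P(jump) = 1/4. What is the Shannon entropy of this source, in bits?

Each probability is a power of 1/2, so log₂(1/p) is an integer.
H = Σ p·log₂(1/p) = 1/16·4 + 1/4·2 + 1/4·2 + 1/8·3 + 1/16·4 + 1/4·2 = 2.375 bits.

2.375 bits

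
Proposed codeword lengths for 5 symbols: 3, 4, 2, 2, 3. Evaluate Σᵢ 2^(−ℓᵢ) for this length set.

0.8125

With common denominator 2^4 = 16: Σ 2^(−ℓᵢ) = 2/16 + 1/16 + 4/16 + 4/16 + 2/16 = 13/16 = 0.8125.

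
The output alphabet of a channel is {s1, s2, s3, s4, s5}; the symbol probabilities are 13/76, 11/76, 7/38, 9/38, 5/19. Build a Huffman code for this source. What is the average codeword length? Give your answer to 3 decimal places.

2.316 bits/symbol

Repeatedly combine the two least-probable nodes; the expected code length is the sum of the merged weights.
merge 11/76 + 13/76 → 6/19
merge 7/38 + 9/38 → 8/19
merge 5/19 + 6/19 → 11/19
merge 8/19 + 11/19 → 1
L = 6/19 + 8/19 + 11/19 + 1 = 44/19 ≈ 2.316 bits/symbol.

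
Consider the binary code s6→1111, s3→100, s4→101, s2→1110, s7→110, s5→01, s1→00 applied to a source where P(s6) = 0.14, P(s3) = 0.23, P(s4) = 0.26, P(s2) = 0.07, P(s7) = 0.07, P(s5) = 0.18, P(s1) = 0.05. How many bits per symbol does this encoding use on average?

2.98 bits/symbol

L̄ = Σ pᵢ·ℓᵢ = 0.14·4 + 0.23·3 + 0.26·3 + 0.07·4 + 0.07·3 + 0.18·2 + 0.05·2 = 2.98 bits/symbol.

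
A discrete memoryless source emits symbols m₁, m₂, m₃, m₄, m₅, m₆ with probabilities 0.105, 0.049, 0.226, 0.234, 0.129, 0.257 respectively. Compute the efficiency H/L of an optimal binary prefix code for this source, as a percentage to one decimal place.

Entropy H = −Σ p log₂ p ≈ 2.4147 bits.
Huffman merges: 49/1000+21/200→77/500; 129/1000+77/500→283/1000; 113/500+117/500→23/50; 257/1000+283/1000→27/50; 23/50+27/50→1. L = 2437/1000 ≈ 2.4370.
Efficiency = H/L = 2.4147/2.4370 = 99.1%.

99.1%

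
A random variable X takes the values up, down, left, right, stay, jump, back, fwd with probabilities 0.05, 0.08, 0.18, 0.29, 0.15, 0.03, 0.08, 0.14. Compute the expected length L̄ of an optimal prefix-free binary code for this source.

Repeatedly combine the two least-probable nodes; the expected code length is the sum of the merged weights.
merge 3/100 + 1/20 → 2/25
merge 2/25 + 2/25 → 4/25
merge 2/25 + 7/50 → 11/50
merge 3/20 + 4/25 → 31/100
merge 9/50 + 11/50 → 2/5
merge 29/100 + 31/100 → 3/5
merge 2/5 + 3/5 → 1
L = 2/25 + 4/25 + 11/50 + 31/100 + 2/5 + 3/5 + 1 = 277/100 = 2.77 bits/symbol.

2.77 bits/symbol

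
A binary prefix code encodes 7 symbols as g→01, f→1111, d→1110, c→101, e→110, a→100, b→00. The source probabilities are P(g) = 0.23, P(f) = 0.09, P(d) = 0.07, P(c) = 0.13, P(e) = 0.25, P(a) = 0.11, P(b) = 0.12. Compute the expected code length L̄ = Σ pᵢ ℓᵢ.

L̄ = Σ pᵢ·ℓᵢ = 0.23·2 + 0.09·4 + 0.07·4 + 0.13·3 + 0.25·3 + 0.11·3 + 0.12·2 = 2.81 bits/symbol.

2.81 bits/symbol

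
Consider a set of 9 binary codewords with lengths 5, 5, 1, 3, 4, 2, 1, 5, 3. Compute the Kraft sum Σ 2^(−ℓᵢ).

1.65625

With common denominator 2^5 = 32: Σ 2^(−ℓᵢ) = 1/32 + 1/32 + 16/32 + 4/32 + 2/32 + 8/32 + 16/32 + 1/32 + 4/32 = 53/32 = 1.65625.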